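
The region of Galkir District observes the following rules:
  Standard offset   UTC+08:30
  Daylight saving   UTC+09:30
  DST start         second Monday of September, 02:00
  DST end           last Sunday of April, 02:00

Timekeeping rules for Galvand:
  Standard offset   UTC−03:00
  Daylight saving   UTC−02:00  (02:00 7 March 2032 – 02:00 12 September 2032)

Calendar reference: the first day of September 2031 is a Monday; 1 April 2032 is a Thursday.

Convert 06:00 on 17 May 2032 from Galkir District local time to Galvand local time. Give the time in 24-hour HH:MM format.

1 September 2031 is a Monday, so the first Monday is September 1 and the second is September 8.
1 April 2032 is a Thursday, so Sundays fall on 4, 11, 18, 25; the last is April 25.
17 May 2032 does not fall between 8 September 2031 and 25 April 2032, so daylight saving is not in effect and Galkir District is at UTC+08:30.
06:00 Galkir District − 8h30m = 21:30 UTC (rolling into the previous day, 16 May 2032).
At the standard offset (UTC−03:00), 21:30 UTC − 3h = 18:30 Galvand standard time.
The standard-time date in Galvand, 16 May 2032, lies within the daylight-saving period (7 March – 12 September), so Galvand is on daylight time, UTC−02:00.
21:30 UTC − 2h = 19:30 Galvand.

19:30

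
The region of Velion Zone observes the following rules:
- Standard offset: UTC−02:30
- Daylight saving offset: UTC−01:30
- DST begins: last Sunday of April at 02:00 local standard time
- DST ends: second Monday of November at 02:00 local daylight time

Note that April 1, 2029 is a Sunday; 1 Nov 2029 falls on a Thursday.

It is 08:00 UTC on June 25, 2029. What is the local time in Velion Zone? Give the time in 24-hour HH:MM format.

1 April 2029 is a Sunday, so Sundays fall on 1, 8, 15, 22, 29; the last is April 29.
1 November 2029 is a Thursday, so the first Monday is November 5 and the second is November 12.
At the standard offset (UTC−02:30), 08:00 UTC − 2h30m = 05:30 Velion Zone standard time.
The standard-time date in Velion Zone, June 25, 2029, lies within the daylight-saving period (29 April – 12 November), so Velion Zone is on daylight time, UTC−01:30.
08:00 UTC − 1h30m = 06:30 local.

06:30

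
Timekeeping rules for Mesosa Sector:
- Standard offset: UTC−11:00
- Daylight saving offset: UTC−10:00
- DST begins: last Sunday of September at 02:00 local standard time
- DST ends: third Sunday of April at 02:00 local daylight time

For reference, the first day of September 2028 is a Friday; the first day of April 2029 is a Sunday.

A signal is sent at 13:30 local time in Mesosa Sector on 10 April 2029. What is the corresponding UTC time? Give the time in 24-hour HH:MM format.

23:30

1 September 2028 is a Friday, so Sundays fall on 3, 10, 17, 24; the last is September 24.
1 April 2029 is a Sunday, so the first Sunday is April 1 and the third is April 15.
Daylight saving runs 24 September 2028 – 15 April 2029; 10 April 2029 is inside that window, so Mesosa Sector is at UTC−10:00.
13:30 local + 10h = 23:30 UTC.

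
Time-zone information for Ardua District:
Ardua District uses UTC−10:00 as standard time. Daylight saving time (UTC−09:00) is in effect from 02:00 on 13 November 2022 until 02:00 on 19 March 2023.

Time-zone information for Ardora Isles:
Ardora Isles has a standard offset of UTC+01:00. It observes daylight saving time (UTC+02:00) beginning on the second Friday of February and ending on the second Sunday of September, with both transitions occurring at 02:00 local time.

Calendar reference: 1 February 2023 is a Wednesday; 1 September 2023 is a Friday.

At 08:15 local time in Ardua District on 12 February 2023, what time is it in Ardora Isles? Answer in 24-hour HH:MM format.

19:15

12 February 2023 lies within the daylight-saving period (13 November 2022 – 19 March 2023), so Ardua District is on daylight time, UTC−09:00.
08:15 Ardua District + 9h = 17:15 UTC.
1 February 2023 is a Wednesday, so the first Friday is February 3 and the second is February 10.
1 September 2023 is a Friday, so the first Sunday is September 3 and the second is September 10.
At the standard offset (UTC+01:00), 17:15 UTC + 1h = 18:15 Ardora Isles standard time.
The standard-time date in Ardora Isles, 12 February 2023, lies within the daylight-saving period (10 February – 10 September), so Ardora Isles is on daylight time, UTC+02:00.
17:15 UTC + 2h = 19:15 Ardora Isles.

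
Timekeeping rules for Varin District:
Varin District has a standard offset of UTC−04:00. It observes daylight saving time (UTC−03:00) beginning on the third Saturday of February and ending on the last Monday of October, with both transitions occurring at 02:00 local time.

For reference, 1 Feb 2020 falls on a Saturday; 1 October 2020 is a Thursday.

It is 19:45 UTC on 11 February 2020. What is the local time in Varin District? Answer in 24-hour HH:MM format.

1 February 2020 is a Saturday, so the first Saturday is February 1 and the third is February 15.
1 October 2020 is a Thursday, so Mondays fall on 5, 12, 19, 26; the last is October 26.
At the standard offset (UTC−04:00), 19:45 UTC − 4h = 15:45 Varin District standard time.
The standard-time date in Varin District, 11 February 2020, does not fall between 15 February and 26 October, so daylight saving is not in effect and Varin District is at UTC−04:00.
19:45 UTC − 4h = 15:45 local.

15:45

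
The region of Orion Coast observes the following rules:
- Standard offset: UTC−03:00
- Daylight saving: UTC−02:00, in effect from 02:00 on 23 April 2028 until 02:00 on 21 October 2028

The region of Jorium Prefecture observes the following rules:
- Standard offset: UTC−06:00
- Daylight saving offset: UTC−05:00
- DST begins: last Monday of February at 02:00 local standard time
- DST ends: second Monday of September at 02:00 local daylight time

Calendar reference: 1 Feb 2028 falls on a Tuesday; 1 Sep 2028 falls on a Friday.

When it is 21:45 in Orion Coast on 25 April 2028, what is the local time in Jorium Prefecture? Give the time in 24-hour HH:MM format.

18:45

25 April 2028 lies within the daylight-saving period (23 April – 21 October), so Orion Coast is on daylight time, UTC−02:00.
21:45 Orion Coast + 2h = 23:45 UTC.
1 February 2028 is a Tuesday, so Mondays fall on 7, 14, 21, 28; the last is February 28.
1 September 2028 is a Friday, so the first Monday is September 4 and the second is September 11.
At the standard offset (UTC−06:00), 23:45 UTC − 6h = 17:45 Jorium Prefecture standard time.
Daylight saving runs 28 February – 11 September; the standard-time date in Jorium Prefecture, 25 April 2028, is inside that window, so Jorium Prefecture is at UTC−05:00.
23:45 UTC − 5h = 18:45 Jorium Prefecture.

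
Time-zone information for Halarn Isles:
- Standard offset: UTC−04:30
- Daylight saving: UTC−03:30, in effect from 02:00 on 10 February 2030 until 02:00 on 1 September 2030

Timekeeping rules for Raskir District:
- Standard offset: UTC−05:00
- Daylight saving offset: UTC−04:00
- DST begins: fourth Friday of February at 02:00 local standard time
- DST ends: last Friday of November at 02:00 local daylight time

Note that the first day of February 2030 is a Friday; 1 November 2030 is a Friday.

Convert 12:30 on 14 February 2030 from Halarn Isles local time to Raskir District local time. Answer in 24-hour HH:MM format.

14 February 2030 falls between 10 February and 1 September, so daylight saving is in effect and Halarn Isles is at UTC−03:30.
12:30 Halarn Isles + 3h30m = 16:00 UTC.
1 February 2030 is a Friday, so the first Friday is February 1 and the fourth is February 22.
1 November 2030 is a Friday, so Fridays fall on 1, 8, 15, 22, 29; the last is November 29.
At the standard offset (UTC−05:00), 16:00 UTC − 5h = 11:00 Raskir District standard time.
Daylight saving runs 22 February – 29 November; the standard-time date in Raskir District, 14 February 2030, is outside that window, so Raskir District is on standard time at UTC−05:00.
16:00 UTC − 5h = 11:00 Raskir District.

11:00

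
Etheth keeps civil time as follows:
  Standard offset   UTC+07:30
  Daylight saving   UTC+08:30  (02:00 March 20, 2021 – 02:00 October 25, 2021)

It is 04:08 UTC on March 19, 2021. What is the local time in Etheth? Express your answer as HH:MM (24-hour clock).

11:38

At the standard offset (UTC+07:30), 04:08 UTC + 7h30m = 11:38 Etheth standard time.
The standard-time date in Etheth, March 19, 2021, does not fall between 20 March and 25 October, so daylight saving is not in effect and Etheth is at UTC+07:30.
04:08 UTC + 7h30m = 11:38 local.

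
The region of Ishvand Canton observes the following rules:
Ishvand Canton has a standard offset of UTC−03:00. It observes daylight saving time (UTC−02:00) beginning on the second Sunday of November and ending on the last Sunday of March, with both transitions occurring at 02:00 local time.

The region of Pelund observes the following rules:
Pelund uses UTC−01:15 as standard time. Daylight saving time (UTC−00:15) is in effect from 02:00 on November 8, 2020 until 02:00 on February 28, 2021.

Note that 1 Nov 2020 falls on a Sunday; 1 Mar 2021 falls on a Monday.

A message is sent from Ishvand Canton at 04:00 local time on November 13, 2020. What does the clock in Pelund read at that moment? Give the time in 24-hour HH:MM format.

1 November 2020 is a Sunday, so the first Sunday is November 1 and the second is November 8.
1 March 2021 is a Monday, so Sundays fall on 7, 14, 21, 28; the last is March 28.
November 13, 2020 lies within the daylight-saving period (8 November 2020 – 28 March 2021), so Ishvand Canton is on daylight time, UTC−02:00.
04:00 Ishvand Canton + 2h = 06:00 UTC.
At the standard offset (UTC−01:15), 06:00 UTC − 1h15m = 04:45 Pelund standard time.
The standard-time date in Pelund, November 13, 2020, falls between 8 November 2020 and 28 February 2021, so daylight saving is in effect and Pelund is at UTC−00:15.
06:00 UTC − 0h15m = 05:45 Pelund.

05:45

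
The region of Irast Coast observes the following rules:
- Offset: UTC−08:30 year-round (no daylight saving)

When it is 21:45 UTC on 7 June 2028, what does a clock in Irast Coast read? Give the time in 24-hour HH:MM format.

13:15

Irast Coast has no daylight saving, so its offset is UTC−08:30 year-round.
21:45 UTC − 8h30m = 13:15 local.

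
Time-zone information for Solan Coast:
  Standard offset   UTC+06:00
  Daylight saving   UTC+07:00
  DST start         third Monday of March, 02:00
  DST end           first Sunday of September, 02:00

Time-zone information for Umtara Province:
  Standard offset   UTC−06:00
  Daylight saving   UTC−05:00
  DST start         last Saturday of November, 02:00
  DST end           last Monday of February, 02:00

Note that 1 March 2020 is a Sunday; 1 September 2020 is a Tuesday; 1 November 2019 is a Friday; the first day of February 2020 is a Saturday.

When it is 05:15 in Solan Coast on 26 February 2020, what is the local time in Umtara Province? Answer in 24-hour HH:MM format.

1 March 2020 is a Sunday, so the first Monday is March 2 and the third is March 16.
1 September 2020 is a Tuesday, so the first Sunday is September 6.
Daylight saving runs 16 March – 6 September; 26 February 2020 is outside that window, so Solan Coast is on standard time at UTC+06:00.
05:15 Solan Coast − 6h = 23:15 UTC (rolling into the previous day, 25 February 2020).
1 November 2019 is a Friday, so Saturdays fall on 2, 9, 16, 23, 30; the last is November 30.
1 February 2020 is a Saturday, so Mondays fall on 3, 10, 17, 24; the last is February 24.
At the standard offset (UTC−06:00), 23:15 UTC − 6h = 17:15 Umtara Province standard time.
The standard-time date in Umtara Province, 25 February 2020, is outside the daylight-saving period (30 November 2019 – 24 February 2020), so Umtara Province is on standard time, UTC−06:00.
23:15 UTC − 6h = 17:15 Umtara Province.

17:15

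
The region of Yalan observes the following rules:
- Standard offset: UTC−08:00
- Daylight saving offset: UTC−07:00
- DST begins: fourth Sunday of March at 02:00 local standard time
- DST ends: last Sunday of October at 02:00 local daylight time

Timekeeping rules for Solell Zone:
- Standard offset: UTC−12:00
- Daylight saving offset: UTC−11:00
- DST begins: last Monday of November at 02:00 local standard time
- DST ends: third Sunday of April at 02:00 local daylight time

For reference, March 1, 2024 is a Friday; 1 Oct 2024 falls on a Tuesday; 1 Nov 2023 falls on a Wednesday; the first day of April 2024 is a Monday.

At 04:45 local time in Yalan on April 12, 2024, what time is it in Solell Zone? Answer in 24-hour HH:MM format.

1 March 2024 is a Friday, so the first Sunday is March 3 and the fourth is March 24.
1 October 2024 is a Tuesday, so Sundays fall on 6, 13, 20, 27; the last is October 27.
Daylight saving runs 24 March – 27 October; April 12, 2024 is inside that window, so Yalan is at UTC−07:00.
04:45 Yalan + 7h = 11:45 UTC.
1 November 2023 is a Wednesday, so Mondays fall on 6, 13, 20, 27; the last is November 27.
1 April 2024 is a Monday, so the first Sunday is April 7 and the third is April 21.
At the standard offset (UTC−12:00), 11:45 UTC − 12h = 23:45 Solell Zone standard time (rolling into the previous day, 11 April 2024).
The standard-time date in Solell Zone, April 11, 2024, falls between 27 November 2023 and 21 April 2024, so daylight saving is in effect and Solell Zone is at UTC−11:00.
11:45 UTC − 11h = 00:45 Solell Zone.

00:45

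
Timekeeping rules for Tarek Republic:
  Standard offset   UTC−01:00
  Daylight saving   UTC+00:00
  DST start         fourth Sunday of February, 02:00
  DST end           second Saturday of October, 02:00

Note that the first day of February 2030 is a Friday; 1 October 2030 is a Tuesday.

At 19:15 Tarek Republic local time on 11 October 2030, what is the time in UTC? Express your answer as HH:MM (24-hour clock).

19:15

1 February 2030 is a Friday, so the first Sunday is February 3 and the fourth is February 24.
1 October 2030 is a Tuesday, so the first Saturday is October 5 and the second is October 12.
11 October 2030 lies within the daylight-saving period (24 February – 12 October), so Tarek Republic is on daylight time, UTC+00:00.
19:15 local − 0h = 19:15 UTC.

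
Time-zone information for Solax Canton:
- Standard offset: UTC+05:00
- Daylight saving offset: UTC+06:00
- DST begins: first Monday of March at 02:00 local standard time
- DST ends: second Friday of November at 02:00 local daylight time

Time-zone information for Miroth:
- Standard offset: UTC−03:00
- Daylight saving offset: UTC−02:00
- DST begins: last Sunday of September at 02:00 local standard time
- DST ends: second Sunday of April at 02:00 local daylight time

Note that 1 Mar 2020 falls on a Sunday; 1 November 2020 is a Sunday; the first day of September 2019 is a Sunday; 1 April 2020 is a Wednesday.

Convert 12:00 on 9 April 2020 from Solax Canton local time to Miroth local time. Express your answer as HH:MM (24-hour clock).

1 March 2020 is a Sunday, so the first Monday is March 2.
1 November 2020 is a Sunday, so the first Friday is November 6 and the second is November 13.
9 April 2020 falls between 2 March and 13 November, so daylight saving is in effect and Solax Canton is at UTC+06:00.
12:00 Solax Canton − 6h = 06:00 UTC.
1 September 2019 is a Sunday, so Sundays fall on 1, 8, 15, 22, 29; the last is September 29.
1 April 2020 is a Wednesday, so the first Sunday is April 5 and the second is April 12.
At the standard offset (UTC−03:00), 06:00 UTC − 3h = 03:00 Miroth standard time.
Daylight saving runs 29 September 2019 – 12 April 2020; the standard-time date in Miroth, 9 April 2020, is inside that window, so Miroth is at UTC−02:00.
06:00 UTC − 2h = 04:00 Miroth.

04:00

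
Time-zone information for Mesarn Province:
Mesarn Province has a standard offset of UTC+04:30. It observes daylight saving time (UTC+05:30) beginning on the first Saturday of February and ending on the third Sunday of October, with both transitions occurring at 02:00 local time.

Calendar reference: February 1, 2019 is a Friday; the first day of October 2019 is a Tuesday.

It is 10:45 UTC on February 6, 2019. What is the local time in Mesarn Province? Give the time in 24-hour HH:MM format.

1 February 2019 is a Friday, so the first Saturday is February 2.
1 October 2019 is a Tuesday, so the first Sunday is October 6 and the third is October 20.
At the standard offset (UTC+04:30), 10:45 UTC + 4h30m = 15:15 Mesarn Province standard time.
The standard-time date in Mesarn Province, February 6, 2019, falls between 2 February and 20 October, so daylight saving is in effect and Mesarn Province is at UTC+05:30.
10:45 UTC + 5h30m = 16:15 local.

16:15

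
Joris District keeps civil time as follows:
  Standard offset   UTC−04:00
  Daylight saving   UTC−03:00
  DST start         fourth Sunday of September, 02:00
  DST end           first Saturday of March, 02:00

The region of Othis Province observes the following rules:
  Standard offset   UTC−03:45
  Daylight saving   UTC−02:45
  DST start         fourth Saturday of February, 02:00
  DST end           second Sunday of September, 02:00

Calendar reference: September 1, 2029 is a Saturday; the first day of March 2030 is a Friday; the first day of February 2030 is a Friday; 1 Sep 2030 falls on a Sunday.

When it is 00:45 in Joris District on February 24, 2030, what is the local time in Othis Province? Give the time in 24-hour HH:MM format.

01:00

1 September 2029 is a Saturday, so the first Sunday is September 2 and the fourth is September 23.
1 March 2030 is a Friday, so the first Saturday is March 2.
Daylight saving runs 23 September 2029 – 2 March 2030; February 24, 2030 is inside that window, so Joris District is at UTC−03:00.
00:45 Joris District + 3h = 03:45 UTC.
1 February 2030 is a Friday, so the first Saturday is February 2 and the fourth is February 23.
1 September 2030 is a Sunday, so the first Sunday is September 1 and the second is September 8.
At the standard offset (UTC−03:45), 03:45 UTC − 3h45m = 00:00 Othis Province standard time.
The standard-time date in Othis Province, February 24, 2030, falls between 23 February and 8 September, so daylight saving is in effect and Othis Province is at UTC−02:45.
03:45 UTC − 2h45m = 01:00 Othis Province.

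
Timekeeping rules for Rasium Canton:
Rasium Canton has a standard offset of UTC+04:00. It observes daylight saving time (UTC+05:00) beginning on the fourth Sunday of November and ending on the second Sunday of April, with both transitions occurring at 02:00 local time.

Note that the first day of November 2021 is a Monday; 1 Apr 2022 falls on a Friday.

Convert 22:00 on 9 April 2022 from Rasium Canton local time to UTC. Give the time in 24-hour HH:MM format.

1 November 2021 is a Monday, so the first Sunday is November 7 and the fourth is November 28.
1 April 2022 is a Friday, so the first Sunday is April 3 and the second is April 10.
9 April 2022 falls between 28 November 2021 and 10 April 2022, so daylight saving is in effect and Rasium Canton is at UTC+05:00.
22:00 local − 5h = 17:00 UTC.

17:00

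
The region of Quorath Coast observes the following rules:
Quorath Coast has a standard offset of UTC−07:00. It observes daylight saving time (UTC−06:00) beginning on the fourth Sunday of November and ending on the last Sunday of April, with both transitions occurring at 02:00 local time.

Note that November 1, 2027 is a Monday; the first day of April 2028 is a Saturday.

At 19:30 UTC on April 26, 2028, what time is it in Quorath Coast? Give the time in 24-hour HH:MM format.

13:30

1 November 2027 is a Monday, so the first Sunday is November 7 and the fourth is November 28.
1 April 2028 is a Saturday, so Sundays fall on 2, 9, 16, 23, 30; the last is April 30.
At the standard offset (UTC−07:00), 19:30 UTC − 7h = 12:30 Quorath Coast standard time.
The standard-time date in Quorath Coast, April 26, 2028, falls between 28 November 2027 and 30 April 2028, so daylight saving is in effect and Quorath Coast is at UTC−06:00.
19:30 UTC − 6h = 13:30 local.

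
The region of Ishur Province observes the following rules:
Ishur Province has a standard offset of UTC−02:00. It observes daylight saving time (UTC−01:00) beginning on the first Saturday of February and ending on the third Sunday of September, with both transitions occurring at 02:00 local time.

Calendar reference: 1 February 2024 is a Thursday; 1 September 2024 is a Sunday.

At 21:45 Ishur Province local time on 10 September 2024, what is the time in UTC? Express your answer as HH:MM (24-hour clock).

22:45

1 February 2024 is a Thursday, so the first Saturday is February 3.
1 September 2024 is a Sunday, so the first Sunday is September 1 and the third is September 15.
10 September 2024 lies within the daylight-saving period (3 February – 15 September), so Ishur Province is on daylight time, UTC−01:00.
21:45 local + 1h = 22:45 UTC.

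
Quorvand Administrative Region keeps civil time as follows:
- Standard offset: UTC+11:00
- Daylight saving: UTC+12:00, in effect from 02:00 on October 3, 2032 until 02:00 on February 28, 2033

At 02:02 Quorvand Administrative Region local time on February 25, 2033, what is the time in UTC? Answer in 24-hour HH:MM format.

14:02

Daylight saving runs 3 October 2032 – 28 February 2033; February 25, 2033 is inside that window, so Quorvand Administrative Region is at UTC+12:00.
02:02 local − 12h = 14:02 UTC (rolling into the previous day, 24 February 2033).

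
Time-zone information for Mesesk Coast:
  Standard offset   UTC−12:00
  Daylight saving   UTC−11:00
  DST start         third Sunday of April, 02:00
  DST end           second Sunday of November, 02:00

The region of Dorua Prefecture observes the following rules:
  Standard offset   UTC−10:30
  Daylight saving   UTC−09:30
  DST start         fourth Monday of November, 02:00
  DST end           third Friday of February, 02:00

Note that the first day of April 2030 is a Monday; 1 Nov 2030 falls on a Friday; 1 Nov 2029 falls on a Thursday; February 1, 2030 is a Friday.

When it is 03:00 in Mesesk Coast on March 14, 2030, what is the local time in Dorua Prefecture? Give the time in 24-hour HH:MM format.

1 April 2030 is a Monday, so the first Sunday is April 7 and the third is April 21.
1 November 2030 is a Friday, so the first Sunday is November 3 and the second is November 10.
March 14, 2030 does not fall between 21 April and 10 November, so daylight saving is not in effect and Mesesk Coast is at UTC−12:00.
03:00 Mesesk Coast + 12h = 15:00 UTC.
1 November 2029 is a Thursday, so the first Monday is November 5 and the fourth is November 26.
1 February 2030 is a Friday, so the first Friday is February 1 and the third is February 15.
At the standard offset (UTC−10:30), 15:00 UTC − 10h30m = 04:30 Dorua Prefecture standard time.
Daylight saving runs 26 November 2029 – 15 February 2030; the standard-time date in Dorua Prefecture, March 14, 2030, is outside that window, so Dorua Prefecture is on standard time at UTC−10:30.
15:00 UTC − 10h30m = 04:30 Dorua Prefecture.

04:30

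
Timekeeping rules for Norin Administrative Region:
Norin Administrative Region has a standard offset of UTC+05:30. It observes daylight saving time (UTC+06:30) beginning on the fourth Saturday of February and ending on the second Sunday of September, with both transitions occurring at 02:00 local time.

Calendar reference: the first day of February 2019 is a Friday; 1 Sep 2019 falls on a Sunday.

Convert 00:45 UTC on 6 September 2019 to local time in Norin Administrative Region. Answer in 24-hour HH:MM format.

07:15

1 February 2019 is a Friday, so the first Saturday is February 2 and the fourth is February 23.
1 September 2019 is a Sunday, so the first Sunday is September 1 and the second is September 8.
At the standard offset (UTC+05:30), 00:45 UTC + 5h30m = 06:15 Norin Administrative Region standard time.
The standard-time date in Norin Administrative Region, 6 September 2019, falls between 23 February and 8 September, so daylight saving is in effect and Norin Administrative Region is at UTC+06:30.
00:45 UTC + 6h30m = 07:15 local.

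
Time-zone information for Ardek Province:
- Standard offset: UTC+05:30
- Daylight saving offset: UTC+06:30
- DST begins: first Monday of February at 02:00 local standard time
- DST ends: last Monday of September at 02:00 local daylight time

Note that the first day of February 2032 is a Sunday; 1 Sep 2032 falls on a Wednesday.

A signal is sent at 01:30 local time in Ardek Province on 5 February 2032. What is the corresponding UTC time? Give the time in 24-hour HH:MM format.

19:00

1 February 2032 is a Sunday, so the first Monday is February 2.
1 September 2032 is a Wednesday, so Mondays fall on 6, 13, 20, 27; the last is September 27.
5 February 2032 lies within the daylight-saving period (2 February – 27 September), so Ardek Province is on daylight time, UTC+06:30.
01:30 local − 6h30m = 19:00 UTC (rolling into the previous day, 4 February 2032).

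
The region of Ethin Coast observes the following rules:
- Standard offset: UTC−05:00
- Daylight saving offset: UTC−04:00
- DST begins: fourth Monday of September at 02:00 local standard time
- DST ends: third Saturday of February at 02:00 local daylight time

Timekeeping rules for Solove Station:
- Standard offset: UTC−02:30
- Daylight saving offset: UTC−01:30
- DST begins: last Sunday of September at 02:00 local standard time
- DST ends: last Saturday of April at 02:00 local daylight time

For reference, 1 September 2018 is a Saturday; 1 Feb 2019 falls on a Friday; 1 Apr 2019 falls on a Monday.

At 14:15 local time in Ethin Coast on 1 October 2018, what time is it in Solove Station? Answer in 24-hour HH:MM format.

1 September 2018 is a Saturday, so the first Monday is September 3 and the fourth is September 24.
1 February 2019 is a Friday, so the first Saturday is February 2 and the third is February 16.
Daylight saving runs 24 September 2018 – 16 February 2019; 1 October 2018 is inside that window, so Ethin Coast is at UTC−04:00.
14:15 Ethin Coast + 4h = 18:15 UTC.
1 September 2018 is a Saturday, so Sundays fall on 2, 9, 16, 23, 30; the last is September 30.
1 April 2019 is a Monday, so Saturdays fall on 6, 13, 20, 27; the last is April 27.
At the standard offset (UTC−02:30), 18:15 UTC − 2h30m = 15:45 Solove Station standard time.
Daylight saving runs 30 September 2018 – 27 April 2019; the standard-time date in Solove Station, 1 October 2018, is inside that window, so Solove Station is at UTC−01:30.
18:15 UTC − 1h30m = 16:45 Solove Station.

16:45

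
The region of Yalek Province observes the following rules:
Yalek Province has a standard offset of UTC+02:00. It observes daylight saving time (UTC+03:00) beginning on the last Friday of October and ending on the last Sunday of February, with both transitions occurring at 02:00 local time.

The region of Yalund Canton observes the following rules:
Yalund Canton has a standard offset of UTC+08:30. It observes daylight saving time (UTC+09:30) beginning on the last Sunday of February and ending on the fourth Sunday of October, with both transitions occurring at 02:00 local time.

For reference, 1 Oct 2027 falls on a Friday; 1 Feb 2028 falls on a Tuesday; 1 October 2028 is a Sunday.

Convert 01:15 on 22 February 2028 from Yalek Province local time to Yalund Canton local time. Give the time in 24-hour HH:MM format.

06:45

1 October 2027 is a Friday, so Fridays fall on 1, 8, 15, 22, 29; the last is October 29.
1 February 2028 is a Tuesday, so Sundays fall on 6, 13, 20, 27; the last is February 27.
22 February 2028 lies within the daylight-saving period (29 October 2027 – 27 February 2028), so Yalek Province is on daylight time, UTC+03:00.
01:15 Yalek Province − 3h = 22:15 UTC (rolling into the previous day, 21 February 2028).
1 February 2028 is a Tuesday, so Sundays fall on 6, 13, 20, 27; the last is February 27.
1 October 2028 is a Sunday, so the first Sunday is October 1 and the fourth is October 22.
At the standard offset (UTC+08:30), 22:15 UTC + 8h30m = 06:45 Yalund Canton standard time (rolling into the next day, 22 February 2028).
The standard-time date in Yalund Canton, 22 February 2028, does not fall between 27 February and 22 October, so daylight saving is not in effect and Yalund Canton is at UTC+08:30.
22:15 UTC + 8h30m = 06:45 Yalund Canton (rolling into the next day, 22 February 2028).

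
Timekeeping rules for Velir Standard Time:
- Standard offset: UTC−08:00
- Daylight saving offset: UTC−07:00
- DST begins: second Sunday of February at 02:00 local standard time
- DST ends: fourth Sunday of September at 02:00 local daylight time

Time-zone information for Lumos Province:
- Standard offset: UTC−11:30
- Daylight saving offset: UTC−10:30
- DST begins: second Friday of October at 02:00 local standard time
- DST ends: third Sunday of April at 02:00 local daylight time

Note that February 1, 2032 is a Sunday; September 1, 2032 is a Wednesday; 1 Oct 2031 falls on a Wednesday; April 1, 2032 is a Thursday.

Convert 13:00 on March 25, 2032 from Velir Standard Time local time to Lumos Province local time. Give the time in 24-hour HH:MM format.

09:30

1 February 2032 is a Sunday, so the first Sunday is February 1 and the second is February 8.
1 September 2032 is a Wednesday, so the first Sunday is September 5 and the fourth is September 26.
Daylight saving runs 8 February – 26 September; March 25, 2032 is inside that window, so Velir Standard Time is at UTC−07:00.
13:00 Velir Standard Time + 7h = 20:00 UTC.
1 October 2031 is a Wednesday, so the first Friday is October 3 and the second is October 10.
1 April 2032 is a Thursday, so the first Sunday is April 4 and the third is April 18.
At the standard offset (UTC−11:30), 20:00 UTC − 11h30m = 08:30 Lumos Province standard time.
Daylight saving runs 10 October 2031 – 18 April 2032; the standard-time date in Lumos Province, March 25, 2032, is inside that window, so Lumos Province is at UTC−10:30.
20:00 UTC − 10h30m = 09:30 Lumos Province.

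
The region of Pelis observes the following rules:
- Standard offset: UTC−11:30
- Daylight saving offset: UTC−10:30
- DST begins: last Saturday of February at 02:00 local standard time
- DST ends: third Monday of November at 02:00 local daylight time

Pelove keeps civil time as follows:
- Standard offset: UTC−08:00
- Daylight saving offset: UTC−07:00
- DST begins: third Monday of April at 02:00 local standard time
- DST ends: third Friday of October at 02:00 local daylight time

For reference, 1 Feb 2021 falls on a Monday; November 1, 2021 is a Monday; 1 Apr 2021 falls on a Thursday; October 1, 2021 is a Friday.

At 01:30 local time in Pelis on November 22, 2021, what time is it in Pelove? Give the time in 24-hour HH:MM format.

05:00

1 February 2021 is a Monday, so Saturdays fall on 6, 13, 20, 27; the last is February 27.
1 November 2021 is a Monday, so the first Monday is November 1 and the third is November 15.
Daylight saving runs 27 February – 15 November; November 22, 2021 is outside that window, so Pelis is on standard time at UTC−11:30.
01:30 Pelis + 11h30m = 13:00 UTC.
1 April 2021 is a Thursday, so the first Monday is April 5 and the third is April 19.
1 October 2021 is a Friday, so the first Friday is October 1 and the third is October 15.
At the standard offset (UTC−08:00), 13:00 UTC − 8h = 05:00 Pelove standard time.
Daylight saving runs 19 April – 15 October; the standard-time date in Pelove, November 22, 2021, is outside that window, so Pelove is on standard time at UTC−08:00.
13:00 UTC − 8h = 05:00 Pelove.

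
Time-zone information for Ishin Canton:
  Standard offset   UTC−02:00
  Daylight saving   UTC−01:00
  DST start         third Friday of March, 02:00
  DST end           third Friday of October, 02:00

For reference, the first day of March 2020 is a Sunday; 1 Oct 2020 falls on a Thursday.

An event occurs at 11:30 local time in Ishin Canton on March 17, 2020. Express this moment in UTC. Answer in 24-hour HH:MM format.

13:30

1 March 2020 is a Sunday, so the first Friday is March 6 and the third is March 20.
1 October 2020 is a Thursday, so the first Friday is October 2 and the third is October 16.
March 17, 2020 is outside the daylight-saving period (20 March – 16 October), so Ishin Canton is on standard time, UTC−02:00.
11:30 local + 2h = 13:30 UTC.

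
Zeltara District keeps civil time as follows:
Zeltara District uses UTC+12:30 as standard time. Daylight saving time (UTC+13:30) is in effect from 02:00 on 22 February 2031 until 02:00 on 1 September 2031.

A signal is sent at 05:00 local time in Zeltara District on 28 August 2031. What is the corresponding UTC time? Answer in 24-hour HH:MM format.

Daylight saving runs 22 February – 1 September; 28 August 2031 is inside that window, so Zeltara District is at UTC+13:30.
05:00 local − 13h30m = 15:30 UTC (rolling into the previous day, 27 August 2031).

15:30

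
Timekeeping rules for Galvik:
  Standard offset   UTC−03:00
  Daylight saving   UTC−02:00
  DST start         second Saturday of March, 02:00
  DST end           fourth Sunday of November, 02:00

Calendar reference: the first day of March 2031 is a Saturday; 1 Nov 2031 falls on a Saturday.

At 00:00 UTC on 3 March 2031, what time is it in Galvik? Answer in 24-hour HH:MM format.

21:00

1 March 2031 is a Saturday, so the first Saturday is March 1 and the second is March 8.
1 November 2031 is a Saturday, so the first Sunday is November 2 and the fourth is November 23.
At the standard offset (UTC−03:00), 00:00 UTC − 3h = 21:00 Galvik standard time (rolling into the previous day, 2 March 2031).
Daylight saving runs 8 March – 23 November; the standard-time date in Galvik, 2 March 2031, is outside that window, so Galvik is on standard time at UTC−03:00.
00:00 UTC − 3h = 21:00 local (rolling into the previous day, 2 March 2031).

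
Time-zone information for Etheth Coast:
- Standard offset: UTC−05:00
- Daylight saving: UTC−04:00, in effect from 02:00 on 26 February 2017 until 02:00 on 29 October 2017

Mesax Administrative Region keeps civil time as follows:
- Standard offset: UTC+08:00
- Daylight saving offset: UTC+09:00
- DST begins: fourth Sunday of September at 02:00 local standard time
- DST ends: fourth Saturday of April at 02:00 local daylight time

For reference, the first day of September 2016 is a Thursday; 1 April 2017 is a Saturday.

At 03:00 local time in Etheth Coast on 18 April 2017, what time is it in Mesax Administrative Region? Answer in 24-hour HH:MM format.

Daylight saving runs 26 February – 29 October; 18 April 2017 is inside that window, so Etheth Coast is at UTC−04:00.
03:00 Etheth Coast + 4h = 07:00 UTC.
1 September 2016 is a Thursday, so the first Sunday is September 4 and the fourth is September 25.
1 April 2017 is a Saturday, so the first Saturday is April 1 and the fourth is April 22.
At the standard offset (UTC+08:00), 07:00 UTC + 8h = 15:00 Mesax Administrative Region standard time.
The standard-time date in Mesax Administrative Region, 18 April 2017, falls between 25 September 2016 and 22 April 2017, so daylight saving is in effect and Mesax Administrative Region is at UTC+09:00.
07:00 UTC + 9h = 16:00 Mesax Administrative Region.

16:00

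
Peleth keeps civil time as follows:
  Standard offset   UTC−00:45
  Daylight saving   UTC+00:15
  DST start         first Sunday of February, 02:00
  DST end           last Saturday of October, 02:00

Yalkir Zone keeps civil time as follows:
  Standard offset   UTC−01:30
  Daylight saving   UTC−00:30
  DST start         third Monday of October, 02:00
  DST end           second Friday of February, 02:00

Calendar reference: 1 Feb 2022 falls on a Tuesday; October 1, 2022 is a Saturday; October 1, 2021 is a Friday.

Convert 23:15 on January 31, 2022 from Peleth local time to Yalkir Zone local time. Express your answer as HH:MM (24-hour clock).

23:30

1 February 2022 is a Tuesday, so the first Sunday is February 6.
1 October 2022 is a Saturday, so Saturdays fall on 1, 8, 15, 22, 29; the last is October 29.
Daylight saving runs 6 February – 29 October; January 31, 2022 is outside that window, so Peleth is on standard time at UTC−00:45.
23:15 Peleth + 0h45m = 00:00 UTC (rolling into the next day, 1 February 2022).
1 October 2021 is a Friday, so the first Monday is October 4 and the third is October 18.
1 February 2022 is a Tuesday, so the first Friday is February 4 and the second is February 11.
At the standard offset (UTC−01:30), 00:00 UTC − 1h30m = 22:30 Yalkir Zone standard time (rolling into the previous day, 31 January 2022).
Daylight saving runs 18 October 2021 – 11 February 2022; the standard-time date in Yalkir Zone, January 31, 2022, is inside that window, so Yalkir Zone is at UTC−00:30.
00:00 UTC − 0h30m = 23:30 Yalkir Zone (rolling into the previous day, 31 January 2022).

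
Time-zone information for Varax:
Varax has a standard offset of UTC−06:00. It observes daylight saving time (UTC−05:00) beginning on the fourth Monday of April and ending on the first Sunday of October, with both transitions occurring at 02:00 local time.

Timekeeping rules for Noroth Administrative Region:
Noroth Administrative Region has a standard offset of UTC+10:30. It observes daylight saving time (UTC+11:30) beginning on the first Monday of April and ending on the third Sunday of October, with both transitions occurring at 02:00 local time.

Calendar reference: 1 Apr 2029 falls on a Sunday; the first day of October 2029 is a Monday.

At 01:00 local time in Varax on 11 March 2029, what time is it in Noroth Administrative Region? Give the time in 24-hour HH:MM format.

17:30

1 April 2029 is a Sunday, so the first Monday is April 2 and the fourth is April 23.
1 October 2029 is a Monday, so the first Sunday is October 7.
Daylight saving runs 23 April – 7 October; 11 March 2029 is outside that window, so Varax is on standard time at UTC−06:00.
01:00 Varax + 6h = 07:00 UTC.
1 April 2029 is a Sunday, so the first Monday is April 2.
1 October 2029 is a Monday, so the first Sunday is October 7 and the third is October 21.
At the standard offset (UTC+10:30), 07:00 UTC + 10h30m = 17:30 Noroth Administrative Region standard time.
The standard-time date in Noroth Administrative Region, 11 March 2029, does not fall between 2 April and 21 October, so daylight saving is not in effect and Noroth Administrative Region is at UTC+10:30.
07:00 UTC + 10h30m = 17:30 Noroth Administrative Region.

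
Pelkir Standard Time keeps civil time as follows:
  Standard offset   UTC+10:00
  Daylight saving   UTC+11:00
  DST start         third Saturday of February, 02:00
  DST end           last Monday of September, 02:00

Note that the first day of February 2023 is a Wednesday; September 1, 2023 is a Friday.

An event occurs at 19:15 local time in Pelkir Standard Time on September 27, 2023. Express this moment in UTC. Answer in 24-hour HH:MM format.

1 February 2023 is a Wednesday, so the first Saturday is February 4 and the third is February 18.
1 September 2023 is a Friday, so Mondays fall on 4, 11, 18, 25; the last is September 25.
Daylight saving runs 18 February – 25 September; September 27, 2023 is outside that window, so Pelkir Standard Time is on standard time at UTC+10:00.
19:15 local − 10h = 09:15 UTC.

09:15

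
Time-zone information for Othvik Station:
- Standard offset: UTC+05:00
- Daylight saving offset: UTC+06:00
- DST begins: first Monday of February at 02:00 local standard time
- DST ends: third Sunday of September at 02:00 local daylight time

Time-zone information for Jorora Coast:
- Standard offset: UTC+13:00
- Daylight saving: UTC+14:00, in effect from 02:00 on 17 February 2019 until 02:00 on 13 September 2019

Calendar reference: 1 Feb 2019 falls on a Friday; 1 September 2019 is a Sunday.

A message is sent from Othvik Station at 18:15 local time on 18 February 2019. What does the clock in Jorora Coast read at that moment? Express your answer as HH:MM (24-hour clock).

1 February 2019 is a Friday, so the first Monday is February 4.
1 September 2019 is a Sunday, so the first Sunday is September 1 and the third is September 15.
18 February 2019 falls between 4 February and 15 September, so daylight saving is in effect and Othvik Station is at UTC+06:00.
18:15 Othvik Station − 6h = 12:15 UTC.
At the standard offset (UTC+13:00), 12:15 UTC + 13h = 01:15 Jorora Coast standard time (rolling into the next day, 19 February 2019).
Daylight saving runs 17 February – 13 September; the standard-time date in Jorora Coast, 19 February 2019, is inside that window, so Jorora Coast is at UTC+14:00.
12:15 UTC + 14h = 02:15 Jorora Coast (rolling into the next day, 19 February 2019).

02:15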